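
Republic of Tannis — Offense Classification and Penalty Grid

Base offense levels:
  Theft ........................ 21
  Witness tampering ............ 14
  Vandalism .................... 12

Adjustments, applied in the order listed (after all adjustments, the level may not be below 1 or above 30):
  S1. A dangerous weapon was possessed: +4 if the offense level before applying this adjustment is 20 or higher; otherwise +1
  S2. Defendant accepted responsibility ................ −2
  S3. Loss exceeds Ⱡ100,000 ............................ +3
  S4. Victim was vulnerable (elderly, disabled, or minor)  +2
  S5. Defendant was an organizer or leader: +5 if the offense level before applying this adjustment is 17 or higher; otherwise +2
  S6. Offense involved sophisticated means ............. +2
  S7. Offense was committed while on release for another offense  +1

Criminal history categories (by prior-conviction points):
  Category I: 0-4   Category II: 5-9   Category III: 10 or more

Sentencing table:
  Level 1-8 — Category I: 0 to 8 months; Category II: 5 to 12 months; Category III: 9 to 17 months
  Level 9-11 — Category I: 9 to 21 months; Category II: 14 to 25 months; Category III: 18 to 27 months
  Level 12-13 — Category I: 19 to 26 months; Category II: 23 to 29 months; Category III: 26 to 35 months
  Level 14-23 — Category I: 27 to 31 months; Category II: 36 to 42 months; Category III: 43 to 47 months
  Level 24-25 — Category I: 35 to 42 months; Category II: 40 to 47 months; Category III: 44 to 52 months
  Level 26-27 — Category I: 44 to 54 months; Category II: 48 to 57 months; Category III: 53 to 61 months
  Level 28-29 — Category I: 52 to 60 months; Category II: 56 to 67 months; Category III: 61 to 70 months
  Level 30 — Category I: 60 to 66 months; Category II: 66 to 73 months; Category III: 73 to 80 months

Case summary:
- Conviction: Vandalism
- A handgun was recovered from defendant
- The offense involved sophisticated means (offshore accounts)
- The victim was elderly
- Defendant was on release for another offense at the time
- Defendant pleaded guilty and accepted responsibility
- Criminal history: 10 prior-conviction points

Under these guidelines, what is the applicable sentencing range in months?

43-47 months

Base offense level for vandalism: 12.
S1 applies (level before this adjustment is 12 < 20, so +1): 12 + 1 = 13.
S2 applies: 13 − 2 = 11.
S4 applies: 11 + 2 = 13.
S6 applies: 13 + 2 = 15.
S7 applies: 15 + 1 = 16.
Final offense level: 16.
Criminal history: 10 prior points → Category III (10+).
Level 16 falls in the 14-23 band.
Grid: Level 14-23 × Category III = 43-47 months.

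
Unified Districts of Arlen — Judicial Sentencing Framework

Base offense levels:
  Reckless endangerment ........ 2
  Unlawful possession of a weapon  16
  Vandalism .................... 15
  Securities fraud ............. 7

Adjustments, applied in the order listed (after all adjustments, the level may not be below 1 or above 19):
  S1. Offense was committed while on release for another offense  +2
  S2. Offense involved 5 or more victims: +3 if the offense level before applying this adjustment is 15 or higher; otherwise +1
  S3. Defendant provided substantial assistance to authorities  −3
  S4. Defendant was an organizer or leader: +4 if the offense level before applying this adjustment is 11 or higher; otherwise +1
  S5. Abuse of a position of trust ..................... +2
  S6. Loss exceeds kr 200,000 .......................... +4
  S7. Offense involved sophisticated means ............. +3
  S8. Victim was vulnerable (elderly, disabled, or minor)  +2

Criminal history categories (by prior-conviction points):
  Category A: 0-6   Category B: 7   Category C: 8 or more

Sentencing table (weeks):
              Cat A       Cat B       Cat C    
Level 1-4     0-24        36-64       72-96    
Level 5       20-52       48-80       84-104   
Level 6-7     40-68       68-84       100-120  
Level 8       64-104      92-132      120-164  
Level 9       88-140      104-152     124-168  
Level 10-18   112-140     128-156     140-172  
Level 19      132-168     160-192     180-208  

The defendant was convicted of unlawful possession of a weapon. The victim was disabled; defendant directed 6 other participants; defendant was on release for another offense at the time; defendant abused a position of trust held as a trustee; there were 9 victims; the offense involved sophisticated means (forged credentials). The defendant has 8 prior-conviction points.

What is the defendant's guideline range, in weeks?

Base offense level for unlawful possession of a weapon: 16.
S1 applies: 16 + 2 = 18.
S2 applies (level before this adjustment is 18 ≥ 15, so +3): 18 + 3 = 21.
S3 does not apply.
S4 applies (level before this adjustment is 21 ≥ 11, so +4): 21 + 4 = 25.
S5 applies: 25 + 2 = 27.
S6 does not apply.
S7 applies: 27 + 3 = 30.
S8 applies: 30 + 2 = 32.
Level 32 exceeds the maximum of 19; capped at 19.
Final offense level: 19.
Criminal history: 8 prior points → Category C (8+).
Level 19 falls in the 19 band.
Grid: Level 19 × Category C = 180-208 weeks.

180-208 weeks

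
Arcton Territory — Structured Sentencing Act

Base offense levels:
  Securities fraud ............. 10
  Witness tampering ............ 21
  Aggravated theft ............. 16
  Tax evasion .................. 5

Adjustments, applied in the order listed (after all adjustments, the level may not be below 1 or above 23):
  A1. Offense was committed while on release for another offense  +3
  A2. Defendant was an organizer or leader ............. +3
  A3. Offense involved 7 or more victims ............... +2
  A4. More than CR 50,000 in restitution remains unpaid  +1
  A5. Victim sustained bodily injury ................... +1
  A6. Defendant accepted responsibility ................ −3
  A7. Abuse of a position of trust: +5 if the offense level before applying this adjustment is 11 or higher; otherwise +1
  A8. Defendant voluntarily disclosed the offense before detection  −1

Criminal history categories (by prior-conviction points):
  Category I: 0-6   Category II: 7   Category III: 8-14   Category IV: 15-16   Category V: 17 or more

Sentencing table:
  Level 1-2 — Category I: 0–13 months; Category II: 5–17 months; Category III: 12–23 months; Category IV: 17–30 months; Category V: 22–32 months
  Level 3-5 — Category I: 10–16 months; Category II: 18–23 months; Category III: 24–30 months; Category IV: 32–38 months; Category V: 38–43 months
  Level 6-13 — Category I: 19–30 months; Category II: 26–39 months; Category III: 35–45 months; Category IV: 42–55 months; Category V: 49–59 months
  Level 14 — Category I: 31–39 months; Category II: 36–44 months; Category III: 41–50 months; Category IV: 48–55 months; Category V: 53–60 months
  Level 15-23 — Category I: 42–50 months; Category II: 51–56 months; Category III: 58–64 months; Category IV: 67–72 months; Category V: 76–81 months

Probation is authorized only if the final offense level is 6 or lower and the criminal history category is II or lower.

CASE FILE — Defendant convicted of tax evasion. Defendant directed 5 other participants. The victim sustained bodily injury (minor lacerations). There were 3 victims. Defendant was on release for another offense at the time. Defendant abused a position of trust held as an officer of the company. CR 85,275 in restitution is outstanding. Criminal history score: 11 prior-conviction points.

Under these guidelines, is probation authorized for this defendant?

Base offense level for tax evasion: 5.
A1 applies: 5 + 3 = 8.
A2 applies: 8 + 3 = 11.
A4 applies: 11 + 1 = 12.
A5 applies: 12 + 1 = 13.
A7 applies (level before this adjustment is 13 ≥ 11, so +5): 13 + 5 = 18.
A8 does not apply.
Final offense level: 18.
Criminal history: 11 prior points → Category III (8-14).
Level 18 falls in the 15-23 band.
Grid: Level 15-23 × Category III = 58-64 months.
Probation check: level 18 > 6 and category III > II → not eligible.

No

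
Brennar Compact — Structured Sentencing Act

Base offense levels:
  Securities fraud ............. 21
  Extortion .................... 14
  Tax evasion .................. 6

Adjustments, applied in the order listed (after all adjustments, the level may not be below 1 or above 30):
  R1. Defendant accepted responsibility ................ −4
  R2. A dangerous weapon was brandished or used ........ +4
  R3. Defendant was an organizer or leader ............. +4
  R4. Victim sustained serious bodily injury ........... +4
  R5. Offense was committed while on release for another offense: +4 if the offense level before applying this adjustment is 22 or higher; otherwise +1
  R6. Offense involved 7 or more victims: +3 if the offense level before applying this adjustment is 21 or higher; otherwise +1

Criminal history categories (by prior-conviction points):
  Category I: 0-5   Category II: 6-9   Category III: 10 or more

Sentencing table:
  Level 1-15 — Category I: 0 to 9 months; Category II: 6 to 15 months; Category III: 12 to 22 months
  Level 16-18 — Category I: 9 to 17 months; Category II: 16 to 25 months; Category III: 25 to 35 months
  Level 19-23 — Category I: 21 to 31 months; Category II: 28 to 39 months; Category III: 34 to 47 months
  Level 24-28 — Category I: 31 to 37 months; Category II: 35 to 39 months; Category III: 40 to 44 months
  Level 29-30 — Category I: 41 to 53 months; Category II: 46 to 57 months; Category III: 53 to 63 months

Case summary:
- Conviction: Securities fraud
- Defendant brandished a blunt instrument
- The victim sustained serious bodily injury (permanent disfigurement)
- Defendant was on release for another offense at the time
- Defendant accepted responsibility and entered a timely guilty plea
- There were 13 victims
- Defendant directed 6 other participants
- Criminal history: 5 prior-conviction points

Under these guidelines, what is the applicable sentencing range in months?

41-53 months

Base offense level for securities fraud: 21.
R1 applies: 21 − 4 = 17.
R2 applies: 17 + 4 = 21.
R3 applies: 21 + 4 = 25.
R4 applies: 25 + 4 = 29.
R5 applies (level before this adjustment is 29 ≥ 22, so +4): 29 + 4 = 33.
R6 applies (level before this adjustment is 33 ≥ 21, so +3): 33 + 3 = 36.
Level 36 exceeds the maximum of 30; capped at 30.
Final offense level: 30.
Criminal history: 5 prior points → Category I (0-5).
Level 30 falls in the 29-30 band.
Grid: Level 29-30 × Category I = 41-53 months.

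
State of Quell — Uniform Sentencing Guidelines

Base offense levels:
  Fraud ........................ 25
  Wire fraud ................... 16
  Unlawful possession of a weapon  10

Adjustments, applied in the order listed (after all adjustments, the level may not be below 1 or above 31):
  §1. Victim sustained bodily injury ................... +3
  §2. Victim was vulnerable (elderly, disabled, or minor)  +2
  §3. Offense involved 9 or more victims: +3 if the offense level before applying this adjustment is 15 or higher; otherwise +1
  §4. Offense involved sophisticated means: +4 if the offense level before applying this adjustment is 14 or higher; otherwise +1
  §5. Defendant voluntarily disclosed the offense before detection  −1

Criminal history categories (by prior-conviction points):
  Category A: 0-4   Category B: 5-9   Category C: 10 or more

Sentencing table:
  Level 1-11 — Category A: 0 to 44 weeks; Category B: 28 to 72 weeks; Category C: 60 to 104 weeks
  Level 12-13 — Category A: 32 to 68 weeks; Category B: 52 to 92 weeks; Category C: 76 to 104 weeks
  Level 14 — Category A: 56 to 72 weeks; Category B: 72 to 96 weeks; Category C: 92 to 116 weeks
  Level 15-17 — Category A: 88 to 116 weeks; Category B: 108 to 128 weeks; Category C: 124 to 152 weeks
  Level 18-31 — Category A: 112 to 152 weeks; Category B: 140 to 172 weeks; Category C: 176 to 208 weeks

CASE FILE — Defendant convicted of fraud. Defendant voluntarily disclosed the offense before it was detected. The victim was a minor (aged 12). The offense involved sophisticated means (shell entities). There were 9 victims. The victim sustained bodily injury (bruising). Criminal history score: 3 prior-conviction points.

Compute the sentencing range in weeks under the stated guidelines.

112-152 weeks

Base offense level for fraud: 25.
§1 applies: 25 + 3 = 28.
§2 applies: 28 + 2 = 30.
§3 applies (level before this adjustment is 30 ≥ 15, so +3): 30 + 3 = 33.
§4 applies (level before this adjustment is 33 ≥ 14, so +4): 33 + 4 = 37.
§5 applies: 37 − 1 = 36.
Level 36 exceeds the maximum of 31; capped at 31.
Final offense level: 31.
Criminal history: 3 prior points → Category A (0-4).
Level 31 falls in the 18-31 band.
Grid: Level 18-31 × Category A = 112-152 weeks.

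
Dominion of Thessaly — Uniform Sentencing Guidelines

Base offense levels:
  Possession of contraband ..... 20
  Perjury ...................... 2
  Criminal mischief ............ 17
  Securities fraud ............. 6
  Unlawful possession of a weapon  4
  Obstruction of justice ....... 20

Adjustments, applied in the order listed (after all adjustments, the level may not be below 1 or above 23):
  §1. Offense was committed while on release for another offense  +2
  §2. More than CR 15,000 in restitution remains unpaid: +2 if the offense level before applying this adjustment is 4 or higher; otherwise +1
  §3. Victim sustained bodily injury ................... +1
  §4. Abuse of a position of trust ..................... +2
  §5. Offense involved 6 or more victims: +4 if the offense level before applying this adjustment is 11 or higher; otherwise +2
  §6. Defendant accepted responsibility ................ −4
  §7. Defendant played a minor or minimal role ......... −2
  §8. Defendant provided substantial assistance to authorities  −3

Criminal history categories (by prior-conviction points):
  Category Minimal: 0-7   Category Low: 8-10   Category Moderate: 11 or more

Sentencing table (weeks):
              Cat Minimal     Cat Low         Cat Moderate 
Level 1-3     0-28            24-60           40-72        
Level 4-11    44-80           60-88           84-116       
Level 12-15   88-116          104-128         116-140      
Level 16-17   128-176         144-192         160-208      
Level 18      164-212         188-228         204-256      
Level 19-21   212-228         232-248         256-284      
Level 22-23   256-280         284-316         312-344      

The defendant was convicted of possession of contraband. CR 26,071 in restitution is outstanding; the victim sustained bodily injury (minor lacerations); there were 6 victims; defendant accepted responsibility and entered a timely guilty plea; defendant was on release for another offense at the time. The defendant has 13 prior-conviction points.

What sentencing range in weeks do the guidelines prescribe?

312-344 weeks

Base offense level for possession of contraband: 20.
§1 applies: 20 + 2 = 22.
§2 applies (level before this adjustment is 22 ≥ 4, so +2): 22 + 2 = 24.
§3 applies: 24 + 1 = 25.
§5 applies (level before this adjustment is 25 ≥ 11, so +4): 25 + 4 = 29.
§6 applies: 29 − 4 = 25.
§8 does not apply.
Level 25 exceeds the maximum of 23; capped at 23.
Final offense level: 23.
Criminal history: 13 prior points → Category Moderate (11+).
Level 23 falls in the 22-23 band.
Grid: Level 22-23 × Category Moderate = 312-344 weeks.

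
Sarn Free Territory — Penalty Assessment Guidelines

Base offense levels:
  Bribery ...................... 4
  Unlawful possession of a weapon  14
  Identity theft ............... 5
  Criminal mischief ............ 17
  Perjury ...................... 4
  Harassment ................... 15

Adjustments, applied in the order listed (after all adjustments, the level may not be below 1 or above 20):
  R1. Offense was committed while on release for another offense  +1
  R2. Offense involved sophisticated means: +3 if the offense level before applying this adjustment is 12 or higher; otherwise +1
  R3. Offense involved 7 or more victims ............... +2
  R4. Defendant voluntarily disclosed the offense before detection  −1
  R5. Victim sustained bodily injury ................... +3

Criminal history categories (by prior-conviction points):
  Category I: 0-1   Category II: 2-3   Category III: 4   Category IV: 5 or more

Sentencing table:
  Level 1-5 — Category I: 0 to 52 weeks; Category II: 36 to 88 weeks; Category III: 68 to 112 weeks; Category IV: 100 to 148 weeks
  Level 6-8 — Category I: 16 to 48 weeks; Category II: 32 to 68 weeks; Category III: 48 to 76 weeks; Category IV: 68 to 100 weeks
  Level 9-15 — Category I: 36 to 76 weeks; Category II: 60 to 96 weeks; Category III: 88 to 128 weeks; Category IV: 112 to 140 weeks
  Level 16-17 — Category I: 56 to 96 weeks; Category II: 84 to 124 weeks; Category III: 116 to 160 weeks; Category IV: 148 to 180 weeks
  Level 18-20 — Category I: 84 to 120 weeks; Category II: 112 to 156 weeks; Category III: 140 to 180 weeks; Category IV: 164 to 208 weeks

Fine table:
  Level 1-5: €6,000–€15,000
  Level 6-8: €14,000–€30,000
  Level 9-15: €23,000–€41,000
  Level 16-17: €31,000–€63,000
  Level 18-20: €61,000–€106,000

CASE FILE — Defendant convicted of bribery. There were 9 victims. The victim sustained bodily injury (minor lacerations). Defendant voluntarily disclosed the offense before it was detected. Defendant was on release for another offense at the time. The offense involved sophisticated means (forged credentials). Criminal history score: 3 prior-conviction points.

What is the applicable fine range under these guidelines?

Base offense level for bribery: 4.
R1 applies: 4 + 1 = 5.
R2 applies (level before this adjustment is 5 < 12, so +1): 5 + 1 = 6.
R3 applies: 6 + 2 = 8.
R4 applies: 8 − 1 = 7.
R5 applies: 7 + 3 = 10.
Final offense level: 10.
Level 10 falls in the 9-15 band.
Fine table: Level 9-15 → €23,000–€41,000.

€23,000–€41,000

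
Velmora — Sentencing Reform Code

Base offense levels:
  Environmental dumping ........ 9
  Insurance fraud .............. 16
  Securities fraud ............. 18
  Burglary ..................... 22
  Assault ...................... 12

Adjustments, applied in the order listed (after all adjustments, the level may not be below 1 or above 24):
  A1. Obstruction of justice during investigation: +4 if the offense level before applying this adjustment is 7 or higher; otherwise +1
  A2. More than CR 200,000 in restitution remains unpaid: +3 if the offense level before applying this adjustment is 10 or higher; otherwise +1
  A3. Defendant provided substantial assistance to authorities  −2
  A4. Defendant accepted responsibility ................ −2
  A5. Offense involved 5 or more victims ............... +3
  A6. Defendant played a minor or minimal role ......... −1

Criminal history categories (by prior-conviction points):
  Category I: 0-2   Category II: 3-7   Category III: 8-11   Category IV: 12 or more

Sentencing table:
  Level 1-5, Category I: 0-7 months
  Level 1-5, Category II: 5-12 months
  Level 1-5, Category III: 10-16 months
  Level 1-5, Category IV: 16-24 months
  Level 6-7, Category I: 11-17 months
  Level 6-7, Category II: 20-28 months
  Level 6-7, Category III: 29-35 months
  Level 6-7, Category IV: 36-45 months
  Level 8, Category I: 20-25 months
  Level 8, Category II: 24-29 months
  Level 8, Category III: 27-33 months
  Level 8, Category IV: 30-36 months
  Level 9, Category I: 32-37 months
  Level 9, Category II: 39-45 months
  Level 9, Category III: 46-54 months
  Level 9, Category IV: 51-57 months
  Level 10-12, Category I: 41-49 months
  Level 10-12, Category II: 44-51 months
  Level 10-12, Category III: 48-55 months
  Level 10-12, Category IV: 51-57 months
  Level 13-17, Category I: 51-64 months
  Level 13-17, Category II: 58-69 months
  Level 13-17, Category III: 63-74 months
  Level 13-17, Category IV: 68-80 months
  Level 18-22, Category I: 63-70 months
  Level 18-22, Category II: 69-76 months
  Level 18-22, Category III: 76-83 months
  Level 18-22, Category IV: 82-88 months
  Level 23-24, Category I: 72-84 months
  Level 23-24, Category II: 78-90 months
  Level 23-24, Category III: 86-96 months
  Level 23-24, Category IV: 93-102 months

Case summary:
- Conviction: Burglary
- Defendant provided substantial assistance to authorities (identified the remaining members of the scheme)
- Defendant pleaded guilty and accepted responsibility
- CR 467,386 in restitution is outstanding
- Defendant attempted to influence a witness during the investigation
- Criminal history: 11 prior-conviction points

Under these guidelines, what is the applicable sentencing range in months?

Base offense level for burglary: 22.
A1 applies (level before this adjustment is 22 ≥ 7, so +4): 22 + 4 = 26.
A2 applies (level before this adjustment is 26 ≥ 10, so +3): 26 + 3 = 29.
A3 applies: 29 − 2 = 27.
A4 applies: 27 − 2 = 25.
Level 25 exceeds the maximum of 24; capped at 24.
Final offense level: 24.
Criminal history: 11 prior points → Category III (8-11).
Level 24 falls in the 23-24 band.
Grid: Level 23-24 × Category III = 86-96 months.

86-96 months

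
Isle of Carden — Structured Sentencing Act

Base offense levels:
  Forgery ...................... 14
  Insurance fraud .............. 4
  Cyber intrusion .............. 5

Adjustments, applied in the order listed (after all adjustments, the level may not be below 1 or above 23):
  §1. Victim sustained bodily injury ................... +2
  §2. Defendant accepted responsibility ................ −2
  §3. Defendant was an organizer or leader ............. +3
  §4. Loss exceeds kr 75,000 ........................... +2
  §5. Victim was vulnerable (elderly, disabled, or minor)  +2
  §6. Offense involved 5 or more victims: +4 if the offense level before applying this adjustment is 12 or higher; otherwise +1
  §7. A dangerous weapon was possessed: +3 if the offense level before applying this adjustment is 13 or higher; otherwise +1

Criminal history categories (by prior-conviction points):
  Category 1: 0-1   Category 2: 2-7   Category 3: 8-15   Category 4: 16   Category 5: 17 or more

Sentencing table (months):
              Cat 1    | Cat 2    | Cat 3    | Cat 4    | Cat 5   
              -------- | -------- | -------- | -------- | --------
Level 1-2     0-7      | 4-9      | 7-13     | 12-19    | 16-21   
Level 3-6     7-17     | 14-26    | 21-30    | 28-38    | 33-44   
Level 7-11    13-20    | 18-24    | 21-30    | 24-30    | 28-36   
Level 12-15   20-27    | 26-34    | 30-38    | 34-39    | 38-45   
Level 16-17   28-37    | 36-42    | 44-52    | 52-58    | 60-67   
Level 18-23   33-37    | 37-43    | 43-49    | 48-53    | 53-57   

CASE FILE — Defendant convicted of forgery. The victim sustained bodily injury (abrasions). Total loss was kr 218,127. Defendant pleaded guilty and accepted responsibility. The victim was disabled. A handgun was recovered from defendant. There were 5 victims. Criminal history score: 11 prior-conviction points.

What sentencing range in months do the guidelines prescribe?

Base offense level for forgery: 14.
§1 applies: 14 + 2 = 16.
§2 applies: 16 − 2 = 14.
§4 applies: 14 + 2 = 16.
§5 applies: 16 + 2 = 18.
§6 applies (level before this adjustment is 18 ≥ 12, so +4): 18 + 4 = 22.
§7 applies (level before this adjustment is 22 ≥ 13, so +3): 22 + 3 = 25.
Level 25 exceeds the maximum of 23; capped at 23.
Final offense level: 23.
Criminal history: 11 prior points → Category 3 (8-15).
Level 23 falls in the 18-23 band.
Grid: Level 18-23 × Category 3 = 43-49 months.

43-49 months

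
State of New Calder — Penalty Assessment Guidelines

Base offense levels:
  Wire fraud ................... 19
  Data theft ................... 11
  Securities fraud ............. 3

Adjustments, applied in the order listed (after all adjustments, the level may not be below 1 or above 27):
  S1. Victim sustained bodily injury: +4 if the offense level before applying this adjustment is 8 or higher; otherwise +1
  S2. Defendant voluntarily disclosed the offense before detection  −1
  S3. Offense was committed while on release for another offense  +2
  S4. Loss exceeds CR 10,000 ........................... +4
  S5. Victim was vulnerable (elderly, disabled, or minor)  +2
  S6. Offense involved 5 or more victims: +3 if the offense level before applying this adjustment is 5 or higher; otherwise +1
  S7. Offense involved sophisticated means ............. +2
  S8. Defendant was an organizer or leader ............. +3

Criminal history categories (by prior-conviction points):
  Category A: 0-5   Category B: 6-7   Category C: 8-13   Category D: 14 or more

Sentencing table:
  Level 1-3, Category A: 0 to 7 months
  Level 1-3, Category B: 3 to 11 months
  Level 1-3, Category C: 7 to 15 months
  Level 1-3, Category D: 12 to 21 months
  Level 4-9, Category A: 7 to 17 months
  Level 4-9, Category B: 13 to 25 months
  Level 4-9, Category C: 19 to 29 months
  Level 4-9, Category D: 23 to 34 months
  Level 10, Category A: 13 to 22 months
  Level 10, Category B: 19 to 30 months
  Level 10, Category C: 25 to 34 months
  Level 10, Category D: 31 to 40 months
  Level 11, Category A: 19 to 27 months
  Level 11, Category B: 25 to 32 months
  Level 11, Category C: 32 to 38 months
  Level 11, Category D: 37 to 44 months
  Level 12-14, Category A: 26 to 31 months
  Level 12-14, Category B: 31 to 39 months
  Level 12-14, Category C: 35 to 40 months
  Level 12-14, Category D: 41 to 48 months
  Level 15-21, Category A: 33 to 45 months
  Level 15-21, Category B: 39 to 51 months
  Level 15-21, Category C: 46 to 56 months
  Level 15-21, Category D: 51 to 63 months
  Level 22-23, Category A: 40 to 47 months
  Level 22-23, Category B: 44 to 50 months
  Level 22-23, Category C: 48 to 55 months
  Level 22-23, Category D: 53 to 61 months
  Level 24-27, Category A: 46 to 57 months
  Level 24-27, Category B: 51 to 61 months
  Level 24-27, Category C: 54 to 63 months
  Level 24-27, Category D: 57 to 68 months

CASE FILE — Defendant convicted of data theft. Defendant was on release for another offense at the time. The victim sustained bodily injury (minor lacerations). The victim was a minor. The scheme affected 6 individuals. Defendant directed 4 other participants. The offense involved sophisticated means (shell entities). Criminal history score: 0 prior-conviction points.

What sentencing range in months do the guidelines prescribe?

Base offense level for data theft: 11.
S1 applies (level before this adjustment is 11 ≥ 8, so +4): 11 + 4 = 15.
S2 does not apply.
S3 applies: 15 + 2 = 17.
S5 applies: 17 + 2 = 19.
S6 applies (level before this adjustment is 19 ≥ 5, so +3): 19 + 3 = 22.
S7 applies: 22 + 2 = 24.
S8 applies: 24 + 3 = 27.
Final offense level: 27.
Criminal history: 0 prior points → Category A (0-5).
Level 27 falls in the 24-27 band.
Grid: Level 24-27 × Category A = 46-57 months.

46-57 months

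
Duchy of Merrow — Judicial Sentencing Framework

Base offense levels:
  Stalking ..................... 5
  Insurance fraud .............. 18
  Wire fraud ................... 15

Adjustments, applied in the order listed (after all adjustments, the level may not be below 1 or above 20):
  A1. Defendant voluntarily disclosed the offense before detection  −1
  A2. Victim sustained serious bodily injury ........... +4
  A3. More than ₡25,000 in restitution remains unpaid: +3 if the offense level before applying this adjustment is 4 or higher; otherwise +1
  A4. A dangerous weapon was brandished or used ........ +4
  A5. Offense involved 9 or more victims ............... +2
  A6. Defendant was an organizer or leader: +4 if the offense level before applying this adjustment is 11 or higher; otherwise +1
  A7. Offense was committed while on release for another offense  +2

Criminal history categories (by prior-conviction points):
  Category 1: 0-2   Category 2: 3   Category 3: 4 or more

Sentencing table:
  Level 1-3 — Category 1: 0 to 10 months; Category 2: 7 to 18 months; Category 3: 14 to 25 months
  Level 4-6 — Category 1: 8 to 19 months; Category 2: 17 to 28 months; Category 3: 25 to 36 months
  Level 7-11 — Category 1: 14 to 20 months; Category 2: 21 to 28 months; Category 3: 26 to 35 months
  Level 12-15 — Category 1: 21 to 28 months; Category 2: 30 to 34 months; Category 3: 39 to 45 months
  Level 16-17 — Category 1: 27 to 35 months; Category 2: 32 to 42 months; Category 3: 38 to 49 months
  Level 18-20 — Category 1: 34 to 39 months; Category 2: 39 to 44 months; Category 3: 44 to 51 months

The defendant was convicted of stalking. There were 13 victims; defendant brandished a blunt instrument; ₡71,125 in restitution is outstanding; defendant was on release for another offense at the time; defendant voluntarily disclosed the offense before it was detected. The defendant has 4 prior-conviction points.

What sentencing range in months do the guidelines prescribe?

39-45 months

Base offense level for stalking: 5.
A1 applies: 5 − 1 = 4.
A3 applies (level before this adjustment is 4 ≥ 4, so +3): 4 + 3 = 7.
A4 applies: 7 + 4 = 11.
A5 applies: 11 + 2 = 13.
A6 does not apply.
A7 applies: 13 + 2 = 15.
Final offense level: 15.
Criminal history: 4 prior points → Category 3 (4+).
Level 15 falls in the 12-15 band.
Grid: Level 12-15 × Category 3 = 39-45 months.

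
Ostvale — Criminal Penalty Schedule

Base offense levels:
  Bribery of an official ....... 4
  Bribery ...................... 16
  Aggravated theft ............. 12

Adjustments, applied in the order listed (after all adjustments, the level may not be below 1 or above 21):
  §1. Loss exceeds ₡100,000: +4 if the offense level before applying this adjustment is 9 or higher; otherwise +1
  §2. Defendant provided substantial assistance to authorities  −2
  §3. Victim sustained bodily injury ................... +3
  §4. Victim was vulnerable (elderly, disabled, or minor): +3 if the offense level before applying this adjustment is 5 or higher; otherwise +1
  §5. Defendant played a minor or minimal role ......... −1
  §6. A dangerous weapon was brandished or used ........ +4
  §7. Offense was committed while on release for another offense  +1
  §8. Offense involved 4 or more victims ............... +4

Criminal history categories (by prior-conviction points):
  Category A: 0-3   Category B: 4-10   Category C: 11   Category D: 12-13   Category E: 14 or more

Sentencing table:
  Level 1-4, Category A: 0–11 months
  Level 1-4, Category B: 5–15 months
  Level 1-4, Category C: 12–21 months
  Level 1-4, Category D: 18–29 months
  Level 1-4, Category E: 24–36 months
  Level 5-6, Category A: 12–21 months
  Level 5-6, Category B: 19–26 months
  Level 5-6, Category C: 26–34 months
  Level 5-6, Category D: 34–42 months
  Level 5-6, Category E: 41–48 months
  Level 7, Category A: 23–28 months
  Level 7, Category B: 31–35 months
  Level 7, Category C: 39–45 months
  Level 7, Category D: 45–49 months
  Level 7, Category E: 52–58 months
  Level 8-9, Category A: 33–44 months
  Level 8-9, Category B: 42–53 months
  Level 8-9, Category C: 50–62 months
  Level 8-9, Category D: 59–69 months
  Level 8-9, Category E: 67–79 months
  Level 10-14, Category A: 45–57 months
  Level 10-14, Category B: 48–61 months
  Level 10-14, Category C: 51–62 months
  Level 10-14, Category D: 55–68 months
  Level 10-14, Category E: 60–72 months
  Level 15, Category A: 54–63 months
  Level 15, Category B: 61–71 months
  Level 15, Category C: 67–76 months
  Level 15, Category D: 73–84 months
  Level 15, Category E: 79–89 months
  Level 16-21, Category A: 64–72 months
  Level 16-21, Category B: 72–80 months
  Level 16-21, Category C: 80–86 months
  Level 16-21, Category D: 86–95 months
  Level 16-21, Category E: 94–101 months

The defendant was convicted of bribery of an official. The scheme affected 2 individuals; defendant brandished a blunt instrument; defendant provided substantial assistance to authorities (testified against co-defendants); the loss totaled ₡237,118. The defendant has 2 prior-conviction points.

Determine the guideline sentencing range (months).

23-28 months

Base offense level for bribery of an official: 4.
§1 applies (level before this adjustment is 4 < 9, so +1): 4 + 1 = 5.
§2 applies: 5 − 2 = 3.
§6 applies: 3 + 4 = 7.
Final offense level: 7.
Criminal history: 2 prior points → Category A (0-3).
Level 7 falls in the 7 band.
Grid: Level 7 × Category A = 23-28 months.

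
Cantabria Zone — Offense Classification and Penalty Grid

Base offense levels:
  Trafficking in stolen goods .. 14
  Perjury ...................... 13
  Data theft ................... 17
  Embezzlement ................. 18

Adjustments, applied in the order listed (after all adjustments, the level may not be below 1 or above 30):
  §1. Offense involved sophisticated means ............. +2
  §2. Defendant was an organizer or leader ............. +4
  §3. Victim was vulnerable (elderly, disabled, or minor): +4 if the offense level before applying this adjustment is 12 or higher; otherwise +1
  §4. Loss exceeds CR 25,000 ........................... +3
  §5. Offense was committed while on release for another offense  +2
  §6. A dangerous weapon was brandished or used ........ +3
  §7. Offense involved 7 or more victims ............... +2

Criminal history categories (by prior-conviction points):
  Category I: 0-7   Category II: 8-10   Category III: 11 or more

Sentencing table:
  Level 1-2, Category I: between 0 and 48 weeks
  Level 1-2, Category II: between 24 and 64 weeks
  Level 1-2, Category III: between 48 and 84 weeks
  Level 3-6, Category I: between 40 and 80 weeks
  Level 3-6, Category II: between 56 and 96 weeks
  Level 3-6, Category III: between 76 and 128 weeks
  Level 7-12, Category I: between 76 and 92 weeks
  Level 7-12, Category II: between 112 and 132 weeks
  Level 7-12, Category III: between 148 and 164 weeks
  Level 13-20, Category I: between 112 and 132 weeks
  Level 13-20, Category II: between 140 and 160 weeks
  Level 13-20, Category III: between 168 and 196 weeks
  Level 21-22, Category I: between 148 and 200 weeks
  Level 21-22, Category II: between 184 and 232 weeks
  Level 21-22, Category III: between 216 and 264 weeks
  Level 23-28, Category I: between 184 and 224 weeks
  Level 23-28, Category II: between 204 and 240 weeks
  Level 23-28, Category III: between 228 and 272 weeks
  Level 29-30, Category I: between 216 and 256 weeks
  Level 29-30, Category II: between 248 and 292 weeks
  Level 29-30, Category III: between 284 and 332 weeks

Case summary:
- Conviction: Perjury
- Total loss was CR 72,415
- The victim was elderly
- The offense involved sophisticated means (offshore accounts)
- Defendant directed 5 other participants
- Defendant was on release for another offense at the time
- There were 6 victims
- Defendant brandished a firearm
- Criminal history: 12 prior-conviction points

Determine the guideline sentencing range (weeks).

284-332 weeks

Base offense level for perjury: 13.
§1 applies: 13 + 2 = 15.
§2 applies: 15 + 4 = 19.
§3 applies (level before this adjustment is 19 ≥ 12, so +4): 19 + 4 = 23.
§4 applies: 23 + 3 = 26.
§5 applies: 26 + 2 = 28.
§6 applies: 28 + 3 = 31.
§7 does not apply.
Level 31 exceeds the maximum of 30; capped at 30.
Final offense level: 30.
Criminal history: 12 prior points → Category III (11+).
Level 30 falls in the 29-30 band.
Grid: Level 29-30 × Category III = 284-332 weeks.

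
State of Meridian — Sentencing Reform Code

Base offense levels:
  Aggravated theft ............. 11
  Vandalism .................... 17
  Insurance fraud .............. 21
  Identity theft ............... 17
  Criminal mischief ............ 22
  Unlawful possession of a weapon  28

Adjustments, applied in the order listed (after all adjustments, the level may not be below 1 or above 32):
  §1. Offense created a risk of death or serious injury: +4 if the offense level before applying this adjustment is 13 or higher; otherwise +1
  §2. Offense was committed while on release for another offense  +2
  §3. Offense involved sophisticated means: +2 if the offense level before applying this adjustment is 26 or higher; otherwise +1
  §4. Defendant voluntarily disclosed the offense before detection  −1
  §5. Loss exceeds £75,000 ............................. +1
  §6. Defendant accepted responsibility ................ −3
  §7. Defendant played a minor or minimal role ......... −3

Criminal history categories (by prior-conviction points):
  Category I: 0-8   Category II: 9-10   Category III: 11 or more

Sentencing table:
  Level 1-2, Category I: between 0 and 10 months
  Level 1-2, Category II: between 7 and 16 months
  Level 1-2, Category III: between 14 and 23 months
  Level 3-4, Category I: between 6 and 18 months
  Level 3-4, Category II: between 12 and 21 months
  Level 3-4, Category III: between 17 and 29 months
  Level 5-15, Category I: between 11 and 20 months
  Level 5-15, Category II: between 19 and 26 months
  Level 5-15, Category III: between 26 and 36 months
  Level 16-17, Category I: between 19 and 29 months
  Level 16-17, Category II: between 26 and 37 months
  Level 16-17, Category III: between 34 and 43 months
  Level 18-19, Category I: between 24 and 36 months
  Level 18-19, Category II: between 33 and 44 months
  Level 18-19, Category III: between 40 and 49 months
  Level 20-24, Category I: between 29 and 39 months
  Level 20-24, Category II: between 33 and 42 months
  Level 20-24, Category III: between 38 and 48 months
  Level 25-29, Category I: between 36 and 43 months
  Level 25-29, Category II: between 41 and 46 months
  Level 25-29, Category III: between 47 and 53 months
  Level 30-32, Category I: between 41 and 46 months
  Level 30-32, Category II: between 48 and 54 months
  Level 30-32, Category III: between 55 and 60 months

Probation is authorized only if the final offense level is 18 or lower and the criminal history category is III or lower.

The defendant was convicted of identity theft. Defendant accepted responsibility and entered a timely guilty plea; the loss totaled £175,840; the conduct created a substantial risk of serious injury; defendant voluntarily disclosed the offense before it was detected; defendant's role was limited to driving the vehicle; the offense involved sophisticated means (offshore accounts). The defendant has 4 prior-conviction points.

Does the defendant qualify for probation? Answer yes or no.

Base offense level for identity theft: 17.
§1 applies (level before this adjustment is 17 ≥ 13, so +4): 17 + 4 = 21.
§2 does not apply.
§3 applies (level before this adjustment is 21 < 26, so +1): 21 + 1 = 22.
§4 applies: 22 − 1 = 21.
§5 applies: 21 + 1 = 22.
§6 applies: 22 − 3 = 19.
§7 applies: 19 − 3 = 16.
Final offense level: 16.
Criminal history: 4 prior points → Category I (0-8).
Level 16 falls in the 16-17 band.
Grid: Level 16-17 × Category I = 19-29 months.
Probation check: level 16 ≤ 18 and category I ≤ III → eligible.

Yes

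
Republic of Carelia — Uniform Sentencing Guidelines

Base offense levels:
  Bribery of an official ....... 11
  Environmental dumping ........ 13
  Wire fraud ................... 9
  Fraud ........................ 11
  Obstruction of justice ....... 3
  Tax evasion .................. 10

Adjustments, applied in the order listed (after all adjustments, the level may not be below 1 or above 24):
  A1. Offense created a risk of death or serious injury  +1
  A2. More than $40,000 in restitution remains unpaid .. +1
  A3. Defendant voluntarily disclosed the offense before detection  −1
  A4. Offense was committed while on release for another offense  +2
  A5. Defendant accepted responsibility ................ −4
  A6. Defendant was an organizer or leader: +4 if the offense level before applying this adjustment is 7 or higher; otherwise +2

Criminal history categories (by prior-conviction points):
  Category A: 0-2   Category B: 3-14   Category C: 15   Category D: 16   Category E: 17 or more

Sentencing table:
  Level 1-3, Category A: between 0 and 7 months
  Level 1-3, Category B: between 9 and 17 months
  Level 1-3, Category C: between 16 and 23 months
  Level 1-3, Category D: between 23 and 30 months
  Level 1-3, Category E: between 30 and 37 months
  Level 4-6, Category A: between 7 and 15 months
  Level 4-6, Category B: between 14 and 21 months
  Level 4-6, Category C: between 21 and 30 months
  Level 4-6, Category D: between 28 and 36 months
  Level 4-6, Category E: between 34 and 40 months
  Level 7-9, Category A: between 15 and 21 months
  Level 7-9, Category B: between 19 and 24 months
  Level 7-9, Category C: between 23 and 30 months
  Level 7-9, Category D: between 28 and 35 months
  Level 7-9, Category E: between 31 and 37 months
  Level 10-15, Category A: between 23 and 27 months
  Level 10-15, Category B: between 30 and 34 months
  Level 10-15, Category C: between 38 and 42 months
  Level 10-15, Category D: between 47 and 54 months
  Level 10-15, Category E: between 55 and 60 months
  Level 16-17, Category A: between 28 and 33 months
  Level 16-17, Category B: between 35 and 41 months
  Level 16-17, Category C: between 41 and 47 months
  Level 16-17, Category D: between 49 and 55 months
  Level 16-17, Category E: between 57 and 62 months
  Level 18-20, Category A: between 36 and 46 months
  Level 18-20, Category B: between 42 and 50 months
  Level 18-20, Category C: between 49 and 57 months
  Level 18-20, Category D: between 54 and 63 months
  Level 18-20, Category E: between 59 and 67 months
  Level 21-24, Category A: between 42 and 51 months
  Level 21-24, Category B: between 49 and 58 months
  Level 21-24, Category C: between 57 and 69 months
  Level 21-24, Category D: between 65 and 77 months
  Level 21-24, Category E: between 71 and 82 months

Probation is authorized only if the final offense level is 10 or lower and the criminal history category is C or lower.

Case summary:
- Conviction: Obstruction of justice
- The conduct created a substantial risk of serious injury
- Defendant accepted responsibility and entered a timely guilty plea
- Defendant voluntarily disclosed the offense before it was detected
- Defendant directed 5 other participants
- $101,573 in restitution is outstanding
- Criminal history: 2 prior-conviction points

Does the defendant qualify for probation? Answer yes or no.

Base offense level for obstruction of justice: 3.
A1 applies: 3 + 1 = 4.
A2 applies: 4 + 1 = 5.
A3 applies: 5 − 1 = 4.
A4 does not apply.
A5 applies: 4 − 4 = 0.
A6 applies (level before this adjustment is 0 < 7, so +2): 0 + 2 = 2.
Final offense level: 2.
Criminal history: 2 prior points → Category A (0-2).
Level 2 falls in the 1-3 band.
Grid: Level 1-3 × Category A = 0-7 months.
Probation check: level 2 ≤ 10 and category A ≤ C → eligible.

Yes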